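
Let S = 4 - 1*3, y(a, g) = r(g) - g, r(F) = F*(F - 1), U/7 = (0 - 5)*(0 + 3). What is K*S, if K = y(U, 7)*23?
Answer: 805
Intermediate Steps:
U = -105 (U = 7*((0 - 5)*(0 + 3)) = 7*(-5*3) = 7*(-15) = -105)
r(F) = F*(-1 + F)
y(a, g) = -g + g*(-1 + g) (y(a, g) = g*(-1 + g) - g = -g + g*(-1 + g))
S = 1 (S = 4 - 3 = 1)
K = 805 (K = (7*(-2 + 7))*23 = (7*5)*23 = 35*23 = 805)
K*S = 805*1 = 805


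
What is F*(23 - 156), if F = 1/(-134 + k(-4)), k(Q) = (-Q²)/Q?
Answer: 133/130 ≈ 1.0231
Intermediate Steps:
k(Q) = -Q
F = -1/130 (F = 1/(-134 - 1*(-4)) = 1/(-134 + 4) = 1/(-130) = -1/130 ≈ -0.0076923)
F*(23 - 156) = -(23 - 156)/130 = -1/130*(-133) = 133/130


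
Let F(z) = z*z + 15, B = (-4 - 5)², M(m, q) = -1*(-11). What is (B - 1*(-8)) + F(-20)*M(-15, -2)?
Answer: 4654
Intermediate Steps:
M(m, q) = 11
B = 81 (B = (-9)² = 81)
F(z) = 15 + z² (F(z) = z² + 15 = 15 + z²)
(B - 1*(-8)) + F(-20)*M(-15, -2) = (81 - 1*(-8)) + (15 + (-20)²)*11 = (81 + 8) + (15 + 400)*11 = 89 + 415*11 = 89 + 4565 = 4654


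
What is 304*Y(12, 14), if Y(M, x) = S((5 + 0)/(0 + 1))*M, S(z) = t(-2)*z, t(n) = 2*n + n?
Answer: -109440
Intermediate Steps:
t(n) = 3*n
S(z) = -6*z (S(z) = (3*(-2))*z = -6*z)
Y(M, x) = -30*M (Y(M, x) = (-6*(5 + 0)/(0 + 1))*M = (-30/1)*M = (-30)*M = (-6*5)*M = -30*M)
304*Y(12, 14) = 304*(-30*12) = 304*(-360) = -109440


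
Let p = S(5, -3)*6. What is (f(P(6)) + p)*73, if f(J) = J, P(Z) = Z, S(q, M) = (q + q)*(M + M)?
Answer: -25842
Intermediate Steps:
S(q, M) = 4*M*q (S(q, M) = (2*q)*(2*M) = 4*M*q)
p = -360 (p = (4*(-3)*5)*6 = -60*6 = -360)
(f(P(6)) + p)*73 = (6 - 360)*73 = -354*73 = -25842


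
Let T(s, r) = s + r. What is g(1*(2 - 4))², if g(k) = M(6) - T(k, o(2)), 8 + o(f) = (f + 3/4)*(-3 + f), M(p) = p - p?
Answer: 2601/16 ≈ 162.56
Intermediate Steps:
M(p) = 0
o(f) = -8 + (-3 + f)*(¾ + f) (o(f) = -8 + (f + 3/4)*(-3 + f) = -8 + (f + 3*(¼))*(-3 + f) = -8 + (f + ¾)*(-3 + f) = -8 + (¾ + f)*(-3 + f) = -8 + (-3 + f)*(¾ + f))
T(s, r) = r + s
g(k) = 43/4 - k (g(k) = 0 - ((-41/4 + 2² - 9/4*2) + k) = 0 - ((-41/4 + 4 - 9/2) + k) = 0 - (-43/4 + k) = 0 + (43/4 - k) = 43/4 - k)
g(1*(2 - 4))² = (43/4 - (2 - 4))² = (43/4 - (-2))² = (43/4 - 1*(-2))² = (43/4 + 2)² = (51/4)² = 2601/16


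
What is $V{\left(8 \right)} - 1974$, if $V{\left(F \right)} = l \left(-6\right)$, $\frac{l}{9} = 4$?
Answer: $-2190$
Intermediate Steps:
$l = 36$ ($l = 9 \cdot 4 = 36$)
$V{\left(F \right)} = -216$ ($V{\left(F \right)} = 36 \left(-6\right) = -216$)
$V{\left(8 \right)} - 1974 = -216 - 1974 = -2190$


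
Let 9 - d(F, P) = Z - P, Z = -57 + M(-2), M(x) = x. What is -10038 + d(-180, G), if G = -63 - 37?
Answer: -10070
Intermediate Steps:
G = -100
Z = -59 (Z = -57 - 2 = -59)
d(F, P) = 68 + P (d(F, P) = 9 - (-59 - P) = 9 + (59 + P) = 68 + P)
-10038 + d(-180, G) = -10038 + (68 - 100) = -10038 - 32 = -10070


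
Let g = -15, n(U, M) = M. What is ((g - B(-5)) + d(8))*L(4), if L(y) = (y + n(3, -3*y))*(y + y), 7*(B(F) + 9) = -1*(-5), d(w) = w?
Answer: -576/7 ≈ -82.286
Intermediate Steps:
B(F) = -58/7 (B(F) = -9 + (-1*(-5))/7 = -9 + (1/7)*5 = -9 + 5/7 = -58/7)
L(y) = -4*y**2 (L(y) = (y - 3*y)*(y + y) = (-2*y)*(2*y) = -4*y**2)
((g - B(-5)) + d(8))*L(4) = ((-15 - 1*(-58/7)) + 8)*(-4*4**2) = ((-15 + 58/7) + 8)*(-4*16) = (-47/7 + 8)*(-64) = (9/7)*(-64) = -576/7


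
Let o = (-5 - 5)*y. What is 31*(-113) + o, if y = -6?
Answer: -3443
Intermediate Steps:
o = 60 (o = (-5 - 5)*(-6) = -10*(-6) = 60)
31*(-113) + o = 31*(-113) + 60 = -3503 + 60 = -3443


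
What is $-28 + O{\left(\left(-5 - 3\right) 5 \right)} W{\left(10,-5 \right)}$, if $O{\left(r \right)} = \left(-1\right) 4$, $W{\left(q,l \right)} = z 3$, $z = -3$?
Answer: $8$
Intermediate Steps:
$W{\left(q,l \right)} = -9$ ($W{\left(q,l \right)} = \left(-3\right) 3 = -9$)
$O{\left(r \right)} = -4$
$-28 + O{\left(\left(-5 - 3\right) 5 \right)} W{\left(10,-5 \right)} = -28 - -36 = -28 + 36 = 8$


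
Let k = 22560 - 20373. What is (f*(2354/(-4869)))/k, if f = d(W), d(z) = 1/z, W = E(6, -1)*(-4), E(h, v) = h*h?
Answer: 1177/766692216 ≈ 1.5352e-6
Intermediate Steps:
E(h, v) = h**2
W = -144 (W = 6**2*(-4) = 36*(-4) = -144)
k = 2187
f = -1/144 (f = 1/(-144) = -1/144 ≈ -0.0069444)
(f*(2354/(-4869)))/k = -1177/(72*(-4869))/2187 = -1177*(-1)/(72*4869)*(1/2187) = -1/144*(-2354/4869)*(1/2187) = (1177/350568)*(1/2187) = 1177/766692216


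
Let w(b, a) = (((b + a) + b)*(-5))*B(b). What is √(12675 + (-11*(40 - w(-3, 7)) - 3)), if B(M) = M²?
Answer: 11*√97 ≈ 108.34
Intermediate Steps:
w(b, a) = b²*(-10*b - 5*a) (w(b, a) = (((b + a) + b)*(-5))*b² = (((a + b) + b)*(-5))*b² = ((a + 2*b)*(-5))*b² = (-10*b - 5*a)*b² = b²*(-10*b - 5*a))
√(12675 + (-11*(40 - w(-3, 7)) - 3)) = √(12675 + (-11*(40 - 5*(-3)²*(-1*7 - 2*(-3))) - 3)) = √(12675 + (-11*(40 - 5*9*(-7 + 6)) - 3)) = √(12675 + (-11*(40 - 5*9*(-1)) - 3)) = √(12675 + (-11*(40 - 1*(-45)) - 3)) = √(12675 + (-11*(40 + 45) - 3)) = √(12675 + (-11*85 - 3)) = √(12675 + (-935 - 3)) = √(12675 - 938) = √11737 = 11*√97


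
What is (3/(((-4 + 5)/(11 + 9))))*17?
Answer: 1020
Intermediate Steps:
(3/(((-4 + 5)/(11 + 9))))*17 = (3/((1/20)))*17 = (3/((1*(1/20))))*17 = (3/(1/20))*17 = (3*20)*17 = 60*17 = 1020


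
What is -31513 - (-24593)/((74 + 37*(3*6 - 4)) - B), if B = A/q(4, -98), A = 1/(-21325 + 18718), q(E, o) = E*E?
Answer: -777140599849/24693505 ≈ -31471.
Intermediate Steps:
q(E, o) = E²
A = -1/2607 (A = 1/(-2607) = -1/2607 ≈ -0.00038358)
B = -1/41712 (B = -1/(2607*(4²)) = -1/2607/16 = -1/2607*1/16 = -1/41712 ≈ -2.3974e-5)
-31513 - (-24593)/((74 + 37*(3*6 - 4)) - B) = -31513 - (-24593)/((74 + 37*(3*6 - 4)) - 1*(-1/41712)) = -31513 - (-24593)/((74 + 37*(18 - 4)) + 1/41712) = -31513 - (-24593)/((74 + 37*14) + 1/41712) = -31513 - (-24593)/((74 + 518) + 1/41712) = -31513 - (-24593)/(592 + 1/41712) = -31513 - (-24593)/24693505/41712 = -31513 - (-24593)*41712/24693505 = -31513 - 1*(-1025823216/24693505) = -31513 + 1025823216/24693505 = -777140599849/24693505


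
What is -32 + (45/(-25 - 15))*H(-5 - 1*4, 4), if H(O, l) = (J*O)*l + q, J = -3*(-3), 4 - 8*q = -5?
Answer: 21199/64 ≈ 331.23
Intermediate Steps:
q = 9/8 (q = ½ - ⅛*(-5) = ½ + 5/8 = 9/8 ≈ 1.1250)
J = 9
H(O, l) = 9/8 + 9*O*l (H(O, l) = (9*O)*l + 9/8 = 9*O*l + 9/8 = 9/8 + 9*O*l)
-32 + (45/(-25 - 15))*H(-5 - 1*4, 4) = -32 + (45/(-25 - 15))*(9/8 + 9*(-5 - 1*4)*4) = -32 + (45/(-40))*(9/8 + 9*(-5 - 4)*4) = -32 + (45*(-1/40))*(9/8 + 9*(-9)*4) = -32 - 9*(9/8 - 324)/8 = -32 - 9/8*(-2583/8) = -32 + 23247/64 = 21199/64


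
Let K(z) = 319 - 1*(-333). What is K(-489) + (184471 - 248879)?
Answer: -63756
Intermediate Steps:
K(z) = 652 (K(z) = 319 + 333 = 652)
K(-489) + (184471 - 248879) = 652 + (184471 - 248879) = 652 - 64408 = -63756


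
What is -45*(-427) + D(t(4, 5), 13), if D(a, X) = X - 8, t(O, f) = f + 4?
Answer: 19220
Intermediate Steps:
t(O, f) = 4 + f
D(a, X) = -8 + X
-45*(-427) + D(t(4, 5), 13) = -45*(-427) + (-8 + 13) = 19215 + 5 = 19220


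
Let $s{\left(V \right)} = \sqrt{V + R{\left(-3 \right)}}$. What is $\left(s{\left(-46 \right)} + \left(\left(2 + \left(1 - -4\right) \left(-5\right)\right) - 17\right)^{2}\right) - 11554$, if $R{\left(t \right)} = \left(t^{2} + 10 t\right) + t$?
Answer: $-9954 + i \sqrt{70} \approx -9954.0 + 8.3666 i$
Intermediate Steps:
$R{\left(t \right)} = t^{2} + 11 t$
$s{\left(V \right)} = \sqrt{-24 + V}$ ($s{\left(V \right)} = \sqrt{V - 3 \left(11 - 3\right)} = \sqrt{V - 24} = \sqrt{-24 + V}$)
$\left(s{\left(-46 \right)} + \left(\left(2 + \left(1 - -4\right) \left(-5\right)\right) - 17\right)^{2}\right) - 11554 = \left(\sqrt{-24 - 46} + \left(\left(2 + \left(1 - -4\right) \left(-5\right)\right) - 17\right)^{2}\right) - 11554 = \left(\sqrt{-70} + \left(\left(2 + \left(1 + 4\right) \left(-5\right)\right) - 17\right)^{2}\right) - 11554 = \left(i \sqrt{70} + \left(\left(2 + 5 \left(-5\right)\right) - 17\right)^{2}\right) - 11554 = \left(i \sqrt{70} + \left(\left(2 - 25\right) - 17\right)^{2}\right) - 11554 = \left(i \sqrt{70} + \left(-23 - 17\right)^{2}\right) - 11554 = \left(i \sqrt{70} + \left(-40\right)^{2}\right) - 11554 = \left(i \sqrt{70} + 1600\right) - 11554 = \left(1600 + i \sqrt{70}\right) - 11554 = -9954 + i \sqrt{70}$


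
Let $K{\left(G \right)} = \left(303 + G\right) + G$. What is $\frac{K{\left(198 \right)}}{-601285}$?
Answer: $- \frac{699}{601285} \approx -0.0011625$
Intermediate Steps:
$K{\left(G \right)} = 303 + 2 G$
$\frac{K{\left(198 \right)}}{-601285} = \frac{303 + 2 \cdot 198}{-601285} = \left(303 + 396\right) \left(- \frac{1}{601285}\right) = 699 \left(- \frac{1}{601285}\right) = - \frac{699}{601285}$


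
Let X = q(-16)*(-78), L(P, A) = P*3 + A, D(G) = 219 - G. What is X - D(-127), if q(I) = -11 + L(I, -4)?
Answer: 4568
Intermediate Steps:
L(P, A) = A + 3*P (L(P, A) = 3*P + A = A + 3*P)
q(I) = -15 + 3*I (q(I) = -11 + (-4 + 3*I) = -15 + 3*I)
X = 4914 (X = (-15 + 3*(-16))*(-78) = (-15 - 48)*(-78) = -63*(-78) = 4914)
X - D(-127) = 4914 - (219 - 1*(-127)) = 4914 - (219 + 127) = 4914 - 1*346 = 4914 - 346 = 4568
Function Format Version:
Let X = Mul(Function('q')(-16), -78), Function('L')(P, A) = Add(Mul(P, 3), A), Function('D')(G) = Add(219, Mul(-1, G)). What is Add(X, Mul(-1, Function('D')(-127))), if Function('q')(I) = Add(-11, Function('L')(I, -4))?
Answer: 4568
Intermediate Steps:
Function('L')(P, A) = Add(A, Mul(3, P)) (Function('L')(P, A) = Add(Mul(3, P), A) = Add(A, Mul(3, P)))
Function('q')(I) = Add(-15, Mul(3, I)) (Function('q')(I) = Add(-11, Add(-4, Mul(3, I))) = Add(-15, Mul(3, I)))
X = 4914 (X = Mul(Add(-15, Mul(3, -16)), -78) = Mul(Add(-15, -48), -78) = Mul(-63, -78) = 4914)
Add(X, Mul(-1, Function('D')(-127))) = Add(4914, Mul(-1, Add(219, Mul(-1, -127)))) = Add(4914, Mul(-1, Add(219, 127))) = Add(4914, Mul(-1, 346)) = Add(4914, -346) = 4568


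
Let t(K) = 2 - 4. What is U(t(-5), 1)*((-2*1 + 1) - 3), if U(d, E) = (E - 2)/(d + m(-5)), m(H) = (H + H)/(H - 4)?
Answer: -9/2 ≈ -4.5000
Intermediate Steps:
m(H) = 2*H/(-4 + H) (m(H) = (2*H)/(-4 + H) = 2*H/(-4 + H))
t(K) = -2
U(d, E) = (-2 + E)/(10/9 + d) (U(d, E) = (E - 2)/(d + 2*(-5)/(-4 - 5)) = (-2 + E)/(d + 2*(-5)/(-9)) = (-2 + E)/(d + 2*(-5)*(-⅑)) = (-2 + E)/(d + 10/9) = (-2 + E)/(10/9 + d))
U(t(-5), 1)*((-2*1 + 1) - 3) = (9*(-2 + 1)/(10 + 9*(-2)))*((-2*1 + 1) - 3) = (9*(-1)/(10 - 18))*((-2 + 1) - 3) = (9*(-1)/(-8))*(-1 - 3) = (9*(-⅛)*(-1))*(-4) = (9/8)*(-4) = -9/2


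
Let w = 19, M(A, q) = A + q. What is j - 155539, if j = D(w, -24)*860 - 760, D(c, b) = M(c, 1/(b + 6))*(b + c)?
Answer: -2139841/9 ≈ -2.3776e+5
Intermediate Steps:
D(c, b) = (b + c)*(c + 1/(6 + b)) (D(c, b) = (c + 1/(b + 6))*(b + c) = (c + 1/(6 + b))*(b + c) = (b + c)*(c + 1/(6 + b)))
j = -739990/9 (j = ((1 + 19*(6 - 24))*(-24 + 19)/(6 - 24))*860 - 760 = ((1 + 19*(-18))*(-5)/(-18))*860 - 760 = -1/18*(1 - 342)*(-5)*860 - 760 = -1/18*(-341)*(-5)*860 - 760 = -1705/18*860 - 760 = -733150/9 - 760 = -739990/9 ≈ -82221.)
j - 155539 = -739990/9 - 155539 = -2139841/9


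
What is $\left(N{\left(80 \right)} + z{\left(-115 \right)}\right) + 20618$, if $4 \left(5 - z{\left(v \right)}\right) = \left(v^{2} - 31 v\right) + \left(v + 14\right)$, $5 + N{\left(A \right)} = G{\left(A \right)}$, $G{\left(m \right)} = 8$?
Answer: $\frac{65815}{4} \approx 16454.0$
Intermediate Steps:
$N{\left(A \right)} = 3$ ($N{\left(A \right)} = -5 + 8 = 3$)
$z{\left(v \right)} = \frac{3}{2} - \frac{v^{2}}{4} + \frac{15 v}{2}$ ($z{\left(v \right)} = 5 - \frac{\left(v^{2} - 31 v\right) + \left(v + 14\right)}{4} = 5 - \frac{\left(v^{2} - 31 v\right) + \left(14 + v\right)}{4} = 5 - \frac{14 + v^{2} - 30 v}{4} = 5 - \left(\frac{7}{2} - \frac{15 v}{2} + \frac{v^{2}}{4}\right) = \frac{3}{2} - \frac{v^{2}}{4} + \frac{15 v}{2}$)
$\left(N{\left(80 \right)} + z{\left(-115 \right)}\right) + 20618 = \left(3 + \left(\frac{3}{2} - \frac{\left(-115\right)^{2}}{4} + \frac{15}{2} \left(-115\right)\right)\right) + 20618 = \left(3 - \frac{16669}{4}\right) + 20618 = - \frac{16657}{4} + 20618 = \frac{65815}{4}$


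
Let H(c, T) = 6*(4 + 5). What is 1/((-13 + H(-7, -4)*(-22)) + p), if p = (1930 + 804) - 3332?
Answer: -1/1799 ≈ -0.00055586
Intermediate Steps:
H(c, T) = 54 (H(c, T) = 6*9 = 54)
p = -598 (p = 2734 - 3332 = -598)
1/((-13 + H(-7, -4)*(-22)) + p) = 1/((-13 + 54*(-22)) - 598) = 1/((-13 - 1188) - 598) = 1/(-1201 - 598) = 1/(-1799) = -1/1799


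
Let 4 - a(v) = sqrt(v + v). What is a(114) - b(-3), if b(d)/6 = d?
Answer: 22 - 2*sqrt(57) ≈ 6.9003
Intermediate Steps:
b(d) = 6*d
a(v) = 4 - sqrt(2)*sqrt(v) (a(v) = 4 - sqrt(v + v) = 4 - sqrt(2*v) = 4 - sqrt(2)*sqrt(v))
a(114) - b(-3) = (4 - sqrt(2)*sqrt(114)) - 6*(-3) = (4 - 2*sqrt(57)) - 1*(-18) = (4 - 2*sqrt(57)) + 18 = 22 - 2*sqrt(57)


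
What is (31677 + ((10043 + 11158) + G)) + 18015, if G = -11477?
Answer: 59416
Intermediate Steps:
(31677 + ((10043 + 11158) + G)) + 18015 = (31677 + ((10043 + 11158) - 11477)) + 18015 = (31677 + (21201 - 11477)) + 18015 = (31677 + 9724) + 18015 = 41401 + 18015 = 59416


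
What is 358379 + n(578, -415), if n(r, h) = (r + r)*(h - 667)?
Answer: -892413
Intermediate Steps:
n(r, h) = 2*r*(-667 + h) (n(r, h) = (2*r)*(-667 + h) = 2*r*(-667 + h))
358379 + n(578, -415) = 358379 + 2*578*(-667 - 415) = 358379 + 2*578*(-1082) = 358379 - 1250792 = -892413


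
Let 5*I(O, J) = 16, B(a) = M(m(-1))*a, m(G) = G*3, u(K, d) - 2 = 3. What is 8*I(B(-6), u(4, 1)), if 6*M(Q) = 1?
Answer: 128/5 ≈ 25.600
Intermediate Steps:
u(K, d) = 5 (u(K, d) = 2 + 3 = 5)
m(G) = 3*G
M(Q) = 1/6 (M(Q) = (1/6)*1 = 1/6)
B(a) = a/6
I(O, J) = 16/5 (I(O, J) = (1/5)*16 = 16/5)
8*I(B(-6), u(4, 1)) = 8*(16/5) = 128/5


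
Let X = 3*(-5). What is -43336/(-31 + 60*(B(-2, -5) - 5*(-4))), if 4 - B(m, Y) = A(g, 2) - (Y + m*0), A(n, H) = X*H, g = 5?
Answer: -43336/2909 ≈ -14.897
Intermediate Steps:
X = -15
A(n, H) = -15*H
B(m, Y) = 34 + Y (B(m, Y) = 4 - (-15*2 - (Y + m*0)) = 4 - (-30 - (Y + 0)) = 4 - (-30 - Y) = 4 + (30 + Y) = 34 + Y)
-43336/(-31 + 60*(B(-2, -5) - 5*(-4))) = -43336/(-31 + 60*((34 - 5) - 5*(-4))) = -43336/(-31 + 60*(29 + 20)) = -43336/(-31 + 60*49) = -43336/(-31 + 2940) = -43336/2909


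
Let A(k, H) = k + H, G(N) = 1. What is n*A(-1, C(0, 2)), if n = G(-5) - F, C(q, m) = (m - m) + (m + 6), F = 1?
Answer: 0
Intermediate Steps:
C(q, m) = 6 + m (C(q, m) = 0 + (6 + m) = 6 + m)
A(k, H) = H + k
n = 0 (n = 1 - 1*1 = 1 - 1 = 0)
n*A(-1, C(0, 2)) = 0*((6 + 2) - 1) = 0*(8 - 1) = 0*7 = 0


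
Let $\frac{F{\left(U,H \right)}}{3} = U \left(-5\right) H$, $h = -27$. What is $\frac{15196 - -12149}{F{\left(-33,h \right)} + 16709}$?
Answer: $\frac{27345}{3344} \approx 8.1773$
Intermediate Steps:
$F{\left(U,H \right)} = - 15 H U$ ($F{\left(U,H \right)} = 3 U \left(-5\right) H = 3 - 5 U H = 3 \left(- 5 H U\right) = - 15 H U$)
$\frac{15196 - -12149}{F{\left(-33,h \right)} + 16709} = \frac{15196 - -12149}{\left(-15\right) \left(-27\right) \left(-33\right) + 16709} = \frac{15196 + 12149}{-13365 + 16709} = \frac{27345}{3344}$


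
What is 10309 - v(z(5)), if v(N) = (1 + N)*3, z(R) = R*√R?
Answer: 10306 - 15*√5 ≈ 10272.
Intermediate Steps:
z(R) = R^(3/2)
v(N) = 3 + 3*N
10309 - v(z(5)) = 10309 - (3 + 3*5^(3/2)) = 10309 - (3 + 3*(5*√5)) = 10309 - (3 + 15*√5) = 10309 + (-3 - 15*√5) = 10306 - 15*√5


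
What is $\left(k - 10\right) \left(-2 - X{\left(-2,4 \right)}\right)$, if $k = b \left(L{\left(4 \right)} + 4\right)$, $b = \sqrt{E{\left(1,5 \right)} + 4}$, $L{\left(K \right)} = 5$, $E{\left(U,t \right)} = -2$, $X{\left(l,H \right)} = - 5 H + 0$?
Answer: $-180 + 162 \sqrt{2} \approx 49.103$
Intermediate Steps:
$X{\left(l,H \right)} = - 5 H$
$b = \sqrt{2}$ ($b = \sqrt{-2 + 4} = \sqrt{2} \approx 1.4142$)
$k = 9 \sqrt{2}$ ($k = \sqrt{2} \left(5 + 4\right) = \sqrt{2} \cdot 9 = 9 \sqrt{2} \approx 12.728$)
$\left(k - 10\right) \left(-2 - X{\left(-2,4 \right)}\right) = \left(9 \sqrt{2} - 10\right) \left(-2 - \left(-5\right) 4\right) = \left(-10 + 9 \sqrt{2}\right) \left(-2 - -20\right) = \left(-10 + 9 \sqrt{2}\right) \left(-2 + 20\right) = \left(-10 + 9 \sqrt{2}\right) 18 = -180 + 162 \sqrt{2}$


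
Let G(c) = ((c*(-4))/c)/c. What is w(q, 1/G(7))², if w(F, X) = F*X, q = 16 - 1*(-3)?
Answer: 17689/16 ≈ 1105.6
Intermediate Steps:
G(c) = -4/c (G(c) = ((-4*c)/c)/c = -4/c)
q = 19 (q = 16 + 3 = 19)
w(q, 1/G(7))² = (19/((-4/7)))² = (19/((-4*⅐)))² = (19/(-4/7))² = (19*(-7/4))² = (-133/4)² = 17689/16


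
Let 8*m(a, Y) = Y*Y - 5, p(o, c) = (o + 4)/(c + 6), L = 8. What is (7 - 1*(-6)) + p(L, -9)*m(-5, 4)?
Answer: 15/2 ≈ 7.5000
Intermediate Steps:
p(o, c) = (4 + o)/(6 + c)
m(a, Y) = -5/8 + Y**2/8 (m(a, Y) = (Y*Y - 5)/8 = (Y**2 - 5)/8 = (-5 + Y**2)/8 = -5/8 + Y**2/8)
(7 - 1*(-6)) + p(L, -9)*m(-5, 4) = (7 - 1*(-6)) + ((4 + 8)/(6 - 9))*(-5/8 + (1/8)*4**2) = (7 + 6) + (12/(-3))*(-5/8 + (1/8)*16) = 13 + (-1/3*12)*(-5/8 + 2) = 13 - 4*11/8 = 13 - 11/2 = 15/2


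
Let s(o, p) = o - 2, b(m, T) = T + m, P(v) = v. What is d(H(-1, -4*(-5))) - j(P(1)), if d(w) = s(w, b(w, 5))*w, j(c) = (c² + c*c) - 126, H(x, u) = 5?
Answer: 139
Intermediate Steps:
s(o, p) = -2 + o
j(c) = -126 + 2*c² (j(c) = (c² + c²) - 126 = 2*c² - 126 = -126 + 2*c²)
d(w) = w*(-2 + w) (d(w) = (-2 + w)*w = w*(-2 + w))
d(H(-1, -4*(-5))) - j(P(1)) = 5*(-2 + 5) - (-126 + 2*1²) = 5*3 - (-126 + 2*1) = 15 - (-126 + 2) = 15 - 1*(-124) = 15 + 124 = 139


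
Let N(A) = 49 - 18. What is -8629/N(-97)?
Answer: -8629/31 ≈ -278.35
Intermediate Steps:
N(A) = 31
-8629/N(-97) = -8629/31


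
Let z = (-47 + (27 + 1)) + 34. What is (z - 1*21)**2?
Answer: 36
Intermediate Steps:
z = 15 (z = (-47 + 28) + 34 = -19 + 34 = 15)
(z - 1*21)**2 = (15 - 1*21)**2 = (15 - 21)**2 = (-6)**2 = 36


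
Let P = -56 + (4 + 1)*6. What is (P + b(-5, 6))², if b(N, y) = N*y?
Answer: 3136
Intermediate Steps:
P = -26 (P = -56 + 5*6 = -56 + 30 = -26)
(P + b(-5, 6))² = (-26 - 5*6)² = (-26 - 30)² = (-56)² = 3136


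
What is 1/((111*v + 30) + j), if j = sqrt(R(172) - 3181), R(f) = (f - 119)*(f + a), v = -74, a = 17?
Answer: -2046/16742755 - sqrt(1709)/33485510 ≈ -0.00012344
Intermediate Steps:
R(f) = (-119 + f)*(17 + f) (R(f) = (f - 119)*(f + 17) = (-119 + f)*(17 + f))
j = 2*sqrt(1709) (j = sqrt((-2023 + 172**2 - 102*172) - 3181) = sqrt((-2023 + 29584 - 17544) - 3181) = sqrt(10017 - 3181) = sqrt(6836) = 2*sqrt(1709) ≈ 82.680)
1/((111*v + 30) + j) = 1/((111*(-74) + 30) + 2*sqrt(1709)) = 1/((-8214 + 30) + 2*sqrt(1709)) = 1/(-8184 + 2*sqrt(1709))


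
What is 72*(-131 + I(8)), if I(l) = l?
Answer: -8856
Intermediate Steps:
72*(-131 + I(8)) = 72*(-131 + 8) = 72*(-123) = -8856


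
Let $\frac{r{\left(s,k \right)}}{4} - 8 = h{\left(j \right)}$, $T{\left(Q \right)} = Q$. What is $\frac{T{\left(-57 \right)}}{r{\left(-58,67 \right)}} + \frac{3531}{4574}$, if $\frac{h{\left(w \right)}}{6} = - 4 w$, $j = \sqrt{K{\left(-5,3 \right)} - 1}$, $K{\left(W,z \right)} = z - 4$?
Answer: $\frac{9 \left(- 8207 i + 18832 \sqrt{2}\right)}{73184 \left(i + 3 \sqrt{2}\right)} \approx 0.67822 - 0.39775 i$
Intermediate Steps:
$K{\left(W,z \right)} = -4 + z$
$j = i \sqrt{2}$ ($j = \sqrt{\left(-4 + 3\right) - 1} = \sqrt{-1 - 1} = \sqrt{-2} = i \sqrt{2} \approx 1.4142 i$)
$h{\left(w \right)} = - 24 w$ ($h{\left(w \right)} = 6 \left(- 4 w\right) = - 24 w$)
$r{\left(s,k \right)} = 32 - 96 i \sqrt{2}$ ($r{\left(s,k \right)} = 32 + 4 \left(- 24 i \sqrt{2}\right) = 32 - 96 i \sqrt{2}$)
$\frac{T{\left(-57 \right)}}{r{\left(-58,67 \right)}} + \frac{3531}{4574} = - \frac{57}{32 - 96 i \sqrt{2}} + \frac{3531}{4574} = \frac{3531}{4574} - \frac{57}{32 - 96 i \sqrt{2}}$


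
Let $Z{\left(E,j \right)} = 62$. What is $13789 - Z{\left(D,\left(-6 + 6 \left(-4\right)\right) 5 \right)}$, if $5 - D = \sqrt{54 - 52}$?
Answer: $13727$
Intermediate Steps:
$D = 5 - \sqrt{2}$ ($D = 5 - \sqrt{54 - 52} = 5 - \sqrt{2} \approx 3.5858$)
$13789 - Z{\left(D,\left(-6 + 6 \left(-4\right)\right) 5 \right)} = 13789 - 62 = 13727$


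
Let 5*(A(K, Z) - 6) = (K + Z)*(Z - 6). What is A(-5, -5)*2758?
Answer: 77224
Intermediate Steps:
A(K, Z) = 6 + (-6 + Z)*(K + Z)/5 (A(K, Z) = 6 + ((K + Z)*(Z - 6))/5 = 6 + ((K + Z)*(-6 + Z))/5 = 6 + ((-6 + Z)*(K + Z))/5 = 6 + (-6 + Z)*(K + Z)/5)
A(-5, -5)*2758 = (6 - 6/5*(-5) - 6/5*(-5) + (⅕)*(-5)² + (⅕)*(-5)*(-5))*2758 = (6 + 6 + 6 + (⅕)*25 + 5)*2758 = (6 + 6 + 6 + 5 + 5)*2758 = 28*2758 = 77224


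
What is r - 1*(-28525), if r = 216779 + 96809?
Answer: 342113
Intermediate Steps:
r = 313588
r - 1*(-28525) = 313588 - 1*(-28525) = 313588 + 28525 = 342113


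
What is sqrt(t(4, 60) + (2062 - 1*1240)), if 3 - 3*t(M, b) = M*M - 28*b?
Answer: sqrt(12399)/3 ≈ 37.117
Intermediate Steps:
t(M, b) = 1 - M**2/3 + 28*b/3 (t(M, b) = 1 - (M*M - 28*b)/3 = 1 - (M**2 - 28*b)/3 = 1 + (-M**2/3 + 28*b/3) = 1 - M**2/3 + 28*b/3)
sqrt(t(4, 60) + (2062 - 1*1240)) = sqrt((1 - 1/3*4**2 + (28/3)*60) + (2062 - 1*1240)) = sqrt((1 - 1/3*16 + 560) + (2062 - 1240)) = sqrt((1 - 16/3 + 560) + 822) = sqrt(1667/3 + 822) = sqrt(4133/3) = sqrt(12399)/3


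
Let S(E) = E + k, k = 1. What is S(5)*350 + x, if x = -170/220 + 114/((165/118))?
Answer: 239883/110 ≈ 2180.8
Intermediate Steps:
S(E) = 1 + E (S(E) = E + 1 = 1 + E)
x = 8883/110 (x = -170*1/220 + 114/((165*(1/118))) = -17/22 + 114/(165/118) = -17/22 + 114*(118/165) = -17/22 + 4484/55 = 8883/110 ≈ 80.755)
S(5)*350 + x = (1 + 5)*350 + 8883/110 = 6*350 + 8883/110 = 2100 + 8883/110 = 239883/110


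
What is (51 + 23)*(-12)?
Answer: -888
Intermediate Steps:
(51 + 23)*(-12) = 74*(-12) = -888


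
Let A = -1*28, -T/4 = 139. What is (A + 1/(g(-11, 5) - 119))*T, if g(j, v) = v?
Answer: 887654/57 ≈ 15573.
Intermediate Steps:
T = -556 (T = -4*139 = -556)
A = -28
(A + 1/(g(-11, 5) - 119))*T = (-28 + 1/(5 - 119))*(-556) = (-28 + 1/(-114))*(-556) = (-28 - 1/114)*(-556) = -3193/114*(-556) = 887654/57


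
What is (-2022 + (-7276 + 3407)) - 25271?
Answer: -31162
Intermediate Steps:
(-2022 + (-7276 + 3407)) - 25271 = (-2022 - 3869) - 25271 = -5891 - 25271 = -31162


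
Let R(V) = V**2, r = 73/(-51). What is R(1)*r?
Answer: -73/51 ≈ -1.4314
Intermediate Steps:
r = -73/51 (r = 73*(-1/51) = -73/51 ≈ -1.4314)
R(1)*r = 1**2*(-73/51) = 1*(-73/51) = -73/51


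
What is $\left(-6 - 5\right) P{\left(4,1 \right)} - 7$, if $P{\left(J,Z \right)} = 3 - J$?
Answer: $4$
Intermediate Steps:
$\left(-6 - 5\right) P{\left(4,1 \right)} - 7 = \left(-6 - 5\right) \left(3 - 4\right) - 7 = - 11 \left(3 - 4\right) - 7 = \left(-11\right) \left(-1\right) - 7 = 11 - 7 = 4$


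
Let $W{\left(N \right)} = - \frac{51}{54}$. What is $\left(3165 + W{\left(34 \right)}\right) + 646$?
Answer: $\frac{68581}{18} \approx 3810.1$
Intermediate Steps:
$W{\left(N \right)} = - \frac{17}{18}$ ($W{\left(N \right)} = \left(-51\right) \frac{1}{54} = - \frac{17}{18}$)
$\left(3165 + W{\left(34 \right)}\right) + 646 = \left(3165 - \frac{17}{18}\right) + 646 = \frac{56953}{18} + 646 = \frac{68581}{18}$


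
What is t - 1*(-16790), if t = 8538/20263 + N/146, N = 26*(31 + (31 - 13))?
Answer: 24849282015/1479199 ≈ 16799.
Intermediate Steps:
N = 1274 (N = 26*(31 + 18) = 26*49 = 1274)
t = 13530805/1479199 (t = 8538/20263 + 1274/146 = 8538*(1/20263) + 1274*(1/146) = 8538/20263 + 637/73 = 13530805/1479199 ≈ 9.1474)
t - 1*(-16790) = 13530805/1479199 - 1*(-16790) = 13530805/1479199 + 16790 = 24849282015/1479199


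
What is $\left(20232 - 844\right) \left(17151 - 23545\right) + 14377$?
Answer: $-123952495$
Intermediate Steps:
$\left(20232 - 844\right) \left(17151 - 23545\right) + 14377 = 19388 \left(-6394\right) + 14377 = -123966872 + 14377 = -123952495$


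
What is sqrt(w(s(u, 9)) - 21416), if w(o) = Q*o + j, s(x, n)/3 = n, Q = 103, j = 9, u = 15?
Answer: I*sqrt(18626) ≈ 136.48*I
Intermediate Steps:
s(x, n) = 3*n
w(o) = 9 + 103*o (w(o) = 103*o + 9 = 9 + 103*o)
sqrt(w(s(u, 9)) - 21416) = sqrt((9 + 103*(3*9)) - 21416) = sqrt((9 + 103*27) - 21416) = sqrt((9 + 2781) - 21416) = sqrt(2790 - 21416) = sqrt(-18626) = I*sqrt(18626)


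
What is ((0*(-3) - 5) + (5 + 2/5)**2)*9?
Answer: 5436/25 ≈ 217.44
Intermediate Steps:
((0*(-3) - 5) + (5 + 2/5)**2)*9 = ((0 - 5) + (5 + 2*(1/5))**2)*9 = (-5 + (5 + 2/5)**2)*9 = (-5 + (27/5)**2)*9 = (-5 + 729/25)*9 = (604/25)*9 = 5436/25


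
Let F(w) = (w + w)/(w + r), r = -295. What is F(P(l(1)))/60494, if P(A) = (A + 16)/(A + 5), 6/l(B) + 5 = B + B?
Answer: -2/3763591 ≈ -5.3141e-7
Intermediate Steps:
l(B) = 6/(-5 + 2*B) (l(B) = 6/(-5 + (B + B)) = 6/(-5 + 2*B))
P(A) = (16 + A)/(5 + A)
F(w) = 2*w/(-295 + w) (F(w) = (w + w)/(w - 295) = (2*w)/(-295 + w) = 2*w/(-295 + w))
F(P(l(1)))/60494 = (2*((16 + 6/(-5 + 2*1))/(5 + 6/(-5 + 2*1)))/(-295 + (16 + 6/(-5 + 2*1))/(5 + 6/(-5 + 2*1))))/60494 = (2*((16 + 6/(-5 + 2))/(5 + 6/(-5 + 2)))/(-295 + (16 + 6/(-5 + 2))/(5 + 6/(-5 + 2))))*(1/60494) = (2*((16 + 6/(-3))/(5 + 6/(-3)))/(-295 + (16 + 6/(-3))/(5 + 6/(-3))))*(1/60494) = (2*((16 + 6*(-⅓))/(5 + 6*(-⅓)))/(-295 + (16 + 6*(-⅓))/(5 + 6*(-⅓))))*(1/60494) = (2*((16 - 2)/(5 - 2))/(-295 + (16 - 2)/(5 - 2)))*(1/60494) = (2*(14/3)/(-295 + 14/3))*(1/60494) = (2*(14/3)/(-871/3))*(1/60494) = (2*(14/3)*(-3/871))*(1/60494) = -28/871*1/60494 = -2/3763591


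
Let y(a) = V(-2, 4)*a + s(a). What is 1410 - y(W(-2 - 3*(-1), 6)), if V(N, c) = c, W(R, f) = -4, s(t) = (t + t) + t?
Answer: 1438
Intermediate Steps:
s(t) = 3*t (s(t) = 2*t + t = 3*t)
y(a) = 7*a (y(a) = 4*a + 3*a = 7*a)
1410 - y(W(-2 - 3*(-1), 6)) = 1410 - 7*(-4) = 1410 - 1*(-28) = 1410 + 28 = 1438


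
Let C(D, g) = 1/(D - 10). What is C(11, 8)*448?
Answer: 448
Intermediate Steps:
C(D, g) = 1/(-10 + D)
C(11, 8)*448 = 448/(-10 + 11) = 448/1 = 1*448 = 448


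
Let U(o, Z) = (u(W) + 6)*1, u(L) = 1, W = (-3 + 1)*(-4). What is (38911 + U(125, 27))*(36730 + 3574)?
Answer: 1568551072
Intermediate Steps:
W = 8 (W = -2*(-4) = 8)
U(o, Z) = 7 (U(o, Z) = (1 + 6)*1 = 7*1 = 7)
(38911 + U(125, 27))*(36730 + 3574) = (38911 + 7)*(36730 + 3574) = 38918*40304 = 1568551072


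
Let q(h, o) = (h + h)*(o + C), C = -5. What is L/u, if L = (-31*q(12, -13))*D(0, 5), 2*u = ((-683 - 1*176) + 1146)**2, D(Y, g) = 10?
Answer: 267840/82369 ≈ 3.2517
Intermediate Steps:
q(h, o) = 2*h*(-5 + o) (q(h, o) = (h + h)*(o - 5) = (2*h)*(-5 + o) = 2*h*(-5 + o))
u = 82369/2 (u = ((-683 - 1*176) + 1146)**2/2 = ((-683 - 176) + 1146)**2/2 = (-859 + 1146)**2/2 = (1/2)*287**2 = (1/2)*82369 = 82369/2 ≈ 41185.)
L = 133920 (L = -62*12*(-5 - 13)*10 = -62*12*(-18)*10 = -31*(-432)*10 = 13392*10 = 133920)
L/u = 133920/(82369/2) = 133920*(2/82369) = 267840/82369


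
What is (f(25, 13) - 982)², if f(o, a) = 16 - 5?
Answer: 942841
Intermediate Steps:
f(o, a) = 11
(f(25, 13) - 982)² = (11 - 982)² = (-971)² = 942841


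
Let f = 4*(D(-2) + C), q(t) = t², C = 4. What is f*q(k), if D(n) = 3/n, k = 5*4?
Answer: 4000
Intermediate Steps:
k = 20
f = 10 (f = 4*(3/(-2) + 4) = 4*(3*(-½) + 4) = 4*(-3/2 + 4) = 4*(5/2) = 10)
f*q(k) = 10*20² = 10*400 = 4000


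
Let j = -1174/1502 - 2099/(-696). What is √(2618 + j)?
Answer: 5*√7158770846538/261348 ≈ 51.188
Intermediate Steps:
j = 1167797/522696 (j = -1174*1/1502 - 2099*(-1/696) = -587/751 + 2099/696 = 1167797/522696 ≈ 2.2342)
√(2618 + j) = √(2618 + 1167797/522696) = √(1369585925/522696) = 5*√7158770846538/261348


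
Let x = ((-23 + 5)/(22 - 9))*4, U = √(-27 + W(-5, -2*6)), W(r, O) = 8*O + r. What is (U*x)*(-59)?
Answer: 33984*I*√2/13 ≈ 3697.0*I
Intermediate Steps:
W(r, O) = r + 8*O
U = 8*I*√2 (U = √(-27 + (-5 + 8*(-2*6))) = √(-27 + (-5 + 8*(-12))) = √(-27 + (-5 - 96)) = √(-27 - 101) = √(-128) = 8*I*√2 ≈ 11.314*I)
x = -72/13 (x = -18/13*4 = -72/13 ≈ -5.5385)
(U*x)*(-59) = ((8*I*√2)*(-72/13))*(-59) = -576*I*√2/13*(-59) = 33984*I*√2/13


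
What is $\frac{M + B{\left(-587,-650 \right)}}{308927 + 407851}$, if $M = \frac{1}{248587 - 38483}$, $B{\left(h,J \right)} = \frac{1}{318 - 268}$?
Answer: $\frac{105077}{3764948122800} \approx 2.7909 \cdot 10^{-8}$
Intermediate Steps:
$B{\left(h,J \right)} = \frac{1}{50}$
$M = \frac{1}{210104} \approx 4.7595 \cdot 10^{-6}$
$\frac{M + B{\left(-587,-650 \right)}}{308927 + 407851} = \frac{\frac{1}{210104} + \frac{1}{50}}{308927 + 407851} = \frac{105077}{5252600 \cdot 716778} = \frac{105077}{5252600} \cdot \frac{1}{716778} = \frac{105077}{3764948122800}$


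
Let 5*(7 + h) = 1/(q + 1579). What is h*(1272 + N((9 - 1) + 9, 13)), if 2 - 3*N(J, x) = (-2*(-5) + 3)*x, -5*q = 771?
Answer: -181964683/21372 ≈ -8514.2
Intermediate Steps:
q = -771/5 (q = -⅕*771 = -771/5 ≈ -154.20)
h = -49867/7124 (h = -7 + 1/(5*(-771/5 + 1579)) = -7 + 1/(5*(7124/5)) = -7 + (⅕)*(5/7124) = -7 + 1/7124 = -49867/7124 ≈ -6.9999)
N(J, x) = ⅔ - 13*x/3 (N(J, x) = ⅔ - (-2*(-5) + 3)*x/3 = ⅔ - (10 + 3)*x/3 = ⅔ - 13*x/3)
h*(1272 + N((9 - 1) + 9, 13)) = -49867*(1272 + (⅔ - 13/3*13))/7124 = -49867*(1272 + (⅔ - 169/3))/7124 = -49867*(1272 - 167/3)/7124 = -49867/7124*3649/3 = -181964683/21372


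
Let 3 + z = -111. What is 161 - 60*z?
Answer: 7001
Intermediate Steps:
z = -114 (z = -3 - 111 = -114)
161 - 60*z = 161 - 60*(-114) = 161 + 6840 = 7001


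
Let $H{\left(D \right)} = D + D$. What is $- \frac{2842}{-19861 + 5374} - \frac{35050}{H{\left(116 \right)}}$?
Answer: $- \frac{253555003}{1680492} \approx -150.88$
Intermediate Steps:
$H{\left(D \right)} = 2 D$
$- \frac{2842}{-19861 + 5374} - \frac{35050}{H{\left(116 \right)}} = - \frac{2842}{-19861 + 5374} - \frac{35050}{2 \cdot 116} = - \frac{2842}{-14487} - \frac{35050}{232} = \left(-2842\right) \left(- \frac{1}{14487}\right) - \frac{17525}{116} = \frac{2842}{14487} - \frac{17525}{116} = - \frac{253555003}{1680492}$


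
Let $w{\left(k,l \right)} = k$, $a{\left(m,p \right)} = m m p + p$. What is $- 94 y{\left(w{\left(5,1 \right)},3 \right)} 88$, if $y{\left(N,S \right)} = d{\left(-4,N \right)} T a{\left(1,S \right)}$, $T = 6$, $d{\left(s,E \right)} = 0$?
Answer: $0$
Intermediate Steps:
$a{\left(m,p \right)} = p + p m^{2}$ ($a{\left(m,p \right)} = m^{2} p + p = p m^{2} + p = p + p m^{2}$)
$y{\left(N,S \right)} = 0$ ($y{\left(N,S \right)} = 0 \cdot 6 S \left(1 + 1^{2}\right) = 0 S \left(1 + 1\right) = 0 S 2 = 0 \cdot 2 S = 0$)
$- 94 y{\left(w{\left(5,1 \right)},3 \right)} 88 = \left(-94\right) 0 \cdot 88 = 0 \cdot 88 = 0$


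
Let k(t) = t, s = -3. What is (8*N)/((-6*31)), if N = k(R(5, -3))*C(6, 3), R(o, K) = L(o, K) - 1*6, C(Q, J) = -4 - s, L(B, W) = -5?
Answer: -44/93 ≈ -0.47312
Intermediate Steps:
C(Q, J) = -1 (C(Q, J) = -4 - 1*(-3) = -4 + 3 = -1)
R(o, K) = -11 (R(o, K) = -5 - 1*6 = -5 - 6 = -11)
N = 11 (N = -11*(-1) = 11)
(8*N)/((-6*31)) = (8*11)/((-6*31)) = 88/(-186) = 88*(-1/186) = -44/93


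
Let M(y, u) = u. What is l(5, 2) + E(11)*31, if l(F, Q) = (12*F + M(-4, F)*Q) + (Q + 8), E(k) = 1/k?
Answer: 911/11 ≈ 82.818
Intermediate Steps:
l(F, Q) = 8 + Q + 12*F + F*Q (l(F, Q) = (12*F + F*Q) + (Q + 8) = (12*F + F*Q) + (8 + Q) = 8 + Q + 12*F + F*Q)
l(5, 2) + E(11)*31 = (8 + 2 + 12*5 + 5*2) + 31/11 = (8 + 2 + 60 + 10) + (1/11)*31 = 80 + 31/11 = 911/11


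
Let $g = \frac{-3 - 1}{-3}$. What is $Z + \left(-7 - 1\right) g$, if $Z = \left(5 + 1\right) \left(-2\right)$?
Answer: $- \frac{68}{3} \approx -22.667$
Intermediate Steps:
$Z = -12$ ($Z = 6 \left(-2\right) = -12$)
$g = \frac{4}{3}$ ($g = \left(-4\right) \left(- \frac{1}{3}\right) = \frac{4}{3} \approx 1.3333$)
$Z + \left(-7 - 1\right) g = -12 + \left(-7 - 1\right) \frac{4}{3} = -12 - \frac{32}{3} = - \frac{68}{3}$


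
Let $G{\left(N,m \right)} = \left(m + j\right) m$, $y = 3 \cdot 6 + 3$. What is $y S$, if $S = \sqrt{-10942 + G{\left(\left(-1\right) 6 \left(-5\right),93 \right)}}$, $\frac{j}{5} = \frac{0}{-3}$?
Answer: $21 i \sqrt{2293} \approx 1005.6 i$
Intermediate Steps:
$j = 0$ ($j = 5 \frac{0}{-3} = 5 \cdot 0 \left(- \frac{1}{3}\right) = 5 \cdot 0 = 0$)
$y = 21$ ($y = 18 + 3 = 21$)
$G{\left(N,m \right)} = m^{2}$ ($G{\left(N,m \right)} = \left(m + 0\right) m = m m = m^{2}$)
$S = i \sqrt{2293}$ ($S = \sqrt{-10942 + 93^{2}} = \sqrt{-10942 + 8649} = \sqrt{-2293} = i \sqrt{2293} \approx 47.885 i$)
$y S = 21 i \sqrt{2293}$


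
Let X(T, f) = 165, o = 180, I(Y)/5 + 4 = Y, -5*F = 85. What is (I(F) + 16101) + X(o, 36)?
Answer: 16161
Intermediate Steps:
F = -17 (F = -1/5*85 = -17)
I(Y) = -20 + 5*Y
(I(F) + 16101) + X(o, 36) = ((-20 + 5*(-17)) + 16101) + 165 = ((-20 - 85) + 16101) + 165 = (-105 + 16101) + 165 = 15996 + 165 = 16161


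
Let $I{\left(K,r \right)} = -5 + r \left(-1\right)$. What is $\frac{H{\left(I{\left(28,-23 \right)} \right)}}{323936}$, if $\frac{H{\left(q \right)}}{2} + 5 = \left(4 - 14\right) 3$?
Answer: $- \frac{35}{161968} \approx -0.00021609$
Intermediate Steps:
$I{\left(K,r \right)} = -5 - r$
$H{\left(q \right)} = -70$ ($H{\left(q \right)} = -10 + 2 \left(4 - 14\right) 3 = -10 + 2 \left(\left(-10\right) 3\right) = -10 + 2 \left(-30\right) = -10 - 60 = -70$)
$\frac{H{\left(I{\left(28,-23 \right)} \right)}}{323936} = - \frac{70}{323936} = \left(-70\right) \frac{1}{323936} = - \frac{35}{161968}$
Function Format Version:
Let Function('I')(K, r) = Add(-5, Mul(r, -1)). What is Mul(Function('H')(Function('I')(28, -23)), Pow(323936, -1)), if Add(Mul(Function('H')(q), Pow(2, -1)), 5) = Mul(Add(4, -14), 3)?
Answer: Rational(-35, 161968) ≈ -0.00021609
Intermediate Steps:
Function('I')(K, r) = Add(-5, Mul(-1, r))
Function('H')(q) = -70 (Function('H')(q) = Add(-10, Mul(2, Mul(Add(4, -14), 3))) = Add(-10, Mul(2, Mul(-10, 3))) = Add(-10, Mul(2, -30)) = Add(-10, -60) = -70)
Mul(Function('H')(Function('I')(28, -23)), Pow(323936, -1)) = Mul(-70, Pow(323936, -1)) = Mul(-70, Rational(1, 323936)) = Rational(-35, 161968)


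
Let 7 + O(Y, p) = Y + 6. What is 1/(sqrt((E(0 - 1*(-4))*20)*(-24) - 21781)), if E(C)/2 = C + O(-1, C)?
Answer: -I*sqrt(23701)/23701 ≈ -0.0064956*I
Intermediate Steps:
O(Y, p) = -1 + Y (O(Y, p) = -7 + (Y + 6) = -7 + (6 + Y) = -1 + Y)
E(C) = -4 + 2*C (E(C) = 2*(C + (-1 - 1)) = 2*(C - 2) = 2*(-2 + C) = -4 + 2*C)
1/(sqrt((E(0 - 1*(-4))*20)*(-24) - 21781)) = 1/(sqrt(((-4 + 2*(0 - 1*(-4)))*20)*(-24) - 21781)) = 1/(sqrt(((-4 + 2*(0 + 4))*20)*(-24) - 21781)) = 1/(sqrt(((-4 + 2*4)*20)*(-24) - 21781)) = 1/(sqrt(((-4 + 8)*20)*(-24) - 21781)) = 1/(sqrt((4*20)*(-24) - 21781)) = 1/(sqrt(80*(-24) - 21781)) = 1/(sqrt(-1920 - 21781)) = 1/(sqrt(-23701)) = 1/(I*sqrt(23701)) = -I*sqrt(23701)/23701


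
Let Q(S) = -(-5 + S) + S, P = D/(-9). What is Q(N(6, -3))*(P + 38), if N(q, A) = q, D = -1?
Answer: 1715/9 ≈ 190.56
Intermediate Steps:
P = ⅑ (P = -1/(-9) = -1*(-⅑) = ⅑ ≈ 0.11111)
Q(S) = 5 (Q(S) = (5 - S) + S = 5)
Q(N(6, -3))*(P + 38) = 5*(⅑ + 38) = 5*(343/9) = 1715/9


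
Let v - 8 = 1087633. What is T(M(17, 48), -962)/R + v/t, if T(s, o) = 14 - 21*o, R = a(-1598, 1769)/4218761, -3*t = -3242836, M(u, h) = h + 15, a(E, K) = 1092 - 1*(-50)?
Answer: 138285023330078201/1851659356 ≈ 7.4682e+7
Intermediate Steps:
v = 1087641 (v = 8 + 1087633 = 1087641)
a(E, K) = 1142 (a(E, K) = 1092 + 50 = 1142)
M(u, h) = 15 + h
t = 3242836/3 (t = -⅓*(-3242836) = 3242836/3 ≈ 1.0809e+6)
R = 1142/4218761 ≈ 0.00027070
T(M(17, 48), -962)/R + v/t = (14 - 21*(-962))/(1142/4218761) + 1087641/(3242836/3) = (14 + 20202)*(4218761/1142) + 1087641*(3/3242836) = 20216*(4218761/1142) + 3262923/3242836 = 42643236188/571 + 3262923/3242836 = 138285023330078201/1851659356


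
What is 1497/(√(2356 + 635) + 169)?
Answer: 252993/25570 - 1497*√2991/25570 ≈ 6.6923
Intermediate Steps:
1497/(√(2356 + 635) + 169) = 1497/(√2991 + 169) = 1497/(169 + √2991)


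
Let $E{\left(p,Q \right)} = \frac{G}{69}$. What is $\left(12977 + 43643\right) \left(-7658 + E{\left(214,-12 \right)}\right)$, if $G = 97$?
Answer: $- \frac{29912629100}{69} \approx -4.3352 \cdot 10^{8}$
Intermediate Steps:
$E{\left(p,Q \right)} = \frac{97}{69}$
$\left(12977 + 43643\right) \left(-7658 + E{\left(214,-12 \right)}\right) = \left(12977 + 43643\right) \left(-7658 + \frac{97}{69}\right) = 56620 \left(- \frac{528305}{69}\right) = - \frac{29912629100}{69}$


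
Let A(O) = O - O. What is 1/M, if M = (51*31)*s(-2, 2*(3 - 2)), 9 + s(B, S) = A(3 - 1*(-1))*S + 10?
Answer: 1/1581 ≈ 0.00063251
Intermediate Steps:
A(O) = 0
s(B, S) = 1 (s(B, S) = -9 + (0*S + 10) = -9 + (0 + 10) = -9 + 10 = 1)
M = 1581 (M = (51*31)*1 = 1581*1 = 1581)
1/M = 1/1581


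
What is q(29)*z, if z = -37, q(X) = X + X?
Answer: -2146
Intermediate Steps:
q(X) = 2*X
q(29)*z = (2*29)*(-37) = 58*(-37) = -2146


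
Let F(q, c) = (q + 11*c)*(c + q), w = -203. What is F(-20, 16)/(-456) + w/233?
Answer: 2201/4427 ≈ 0.49718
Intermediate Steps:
F(q, c) = (c + q)*(q + 11*c)
F(-20, 16)/(-456) + w/233 = ((-20)² + 11*16² + 12*16*(-20))/(-456) - 203/233 = (400 + 11*256 - 3840)*(-1/456) - 203*1/233 = (400 + 2816 - 3840)*(-1/456) - 203/233 = -624*(-1/456) - 203/233 = 26/19 - 203/233 = 2201/4427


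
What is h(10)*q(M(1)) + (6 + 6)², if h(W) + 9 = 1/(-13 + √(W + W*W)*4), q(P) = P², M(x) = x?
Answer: 214798/1591 + 4*√110/1591 ≈ 135.03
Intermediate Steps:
h(W) = -9 + 1/(-13 + 4*√(W + W²)) (h(W) = -9 + 1/(-13 + √(W + W*W)*4) = -9 + 1/(-13 + √(W + W²)*4) = -9 + 1/(-13 + 4*√(W + W²)))
h(10)*q(M(1)) + (6 + 6)² = (2*(59 - 18*√10*√(1 + 10))/(-13 + 4*√(10*(1 + 10))))*1² + (6 + 6)² = (2*(59 - 18*√110)/(-13 + 4*√(10*11)))*1 + 12² = (2*(59 - 18*√110)/(-13 + 4*√110))*1 + 144 = 2*(59 - 18*√110)/(-13 + 4*√110) + 144 = 144 + 2*(59 - 18*√110)/(-13 + 4*√110)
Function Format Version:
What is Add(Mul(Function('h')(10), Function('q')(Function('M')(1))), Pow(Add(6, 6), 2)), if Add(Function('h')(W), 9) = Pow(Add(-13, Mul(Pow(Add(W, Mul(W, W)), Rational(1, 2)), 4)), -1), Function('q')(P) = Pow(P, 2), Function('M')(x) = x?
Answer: Add(Rational(214798, 1591), Mul(Rational(4, 1591), Pow(110, Rational(1, 2)))) ≈ 135.03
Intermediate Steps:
Function('h')(W) = Add(-9, Pow(Add(-13, Mul(4, Pow(Add(W, Pow(W, 2)), Rational(1, 2)))), -1)) (Function('h')(W) = Add(-9, Pow(Add(-13, Mul(Pow(Add(W, Mul(W, W)), Rational(1, 2)), 4)), -1)) = Add(-9, Pow(Add(-13, Mul(Pow(Add(W, Pow(W, 2)), Rational(1, 2)), 4)), -1)) = Add(-9, Pow(Add(-13, Mul(4, Pow(Add(W, Pow(W, 2)), Rational(1, 2)))), -1)))
Add(Mul(Function('h')(10), Function('q')(Function('M')(1))), Pow(Add(6, 6), 2)) = Add(Mul(Mul(2, Pow(Add(-13, Mul(4, Pow(Mul(10, Add(1, 10)), Rational(1, 2)))), -1), Add(59, Mul(-18, Pow(Mul(10, Add(1, 10)), Rational(1, 2))))), Pow(1, 2)), Pow(Add(6, 6), 2)) = Add(Mul(Mul(2, Pow(Add(-13, Mul(4, Pow(Mul(10, 11), Rational(1, 2)))), -1), Add(59, Mul(-18, Pow(Mul(10, 11), Rational(1, 2))))), 1), Pow(12, 2)) = Add(Mul(Mul(2, Pow(Add(-13, Mul(4, Pow(110, Rational(1, 2)))), -1), Add(59, Mul(-18, Pow(110, Rational(1, 2))))), 1), 144) = Add(Mul(2, Pow(Add(-13, Mul(4, Pow(110, Rational(1, 2)))), -1), Add(59, Mul(-18, Pow(110, Rational(1, 2))))), 144) = Add(144, Mul(2, Pow(Add(-13, Mul(4, Pow(110, Rational(1, 2)))), -1), Add(59, Mul(-18, Pow(110, Rational(1, 2))))))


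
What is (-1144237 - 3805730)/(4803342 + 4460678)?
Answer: -4949967/9264020 ≈ -0.53432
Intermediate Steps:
(-1144237 - 3805730)/(4803342 + 4460678) = -4949967/9264020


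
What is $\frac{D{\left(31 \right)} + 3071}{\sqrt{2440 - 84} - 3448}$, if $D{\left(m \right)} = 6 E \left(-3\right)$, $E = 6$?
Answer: $- \frac{2554106}{2971587} - \frac{2963 \sqrt{589}}{5943174} \approx -0.87161$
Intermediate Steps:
$D{\left(m \right)} = -108$ ($D{\left(m \right)} = 6 \cdot 6 \left(-3\right) = 36 \left(-3\right) = -108$)
$\frac{D{\left(31 \right)} + 3071}{\sqrt{2440 - 84} - 3448} = \frac{-108 + 3071}{\sqrt{2440 - 84} - 3448} = \frac{2963}{\sqrt{2356} - 3448} = \frac{2963}{2 \sqrt{589} - 3448} = \frac{2963}{-3448 + 2 \sqrt{589}}$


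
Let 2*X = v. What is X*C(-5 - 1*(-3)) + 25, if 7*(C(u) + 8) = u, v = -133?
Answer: 576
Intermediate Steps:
C(u) = -8 + u/7
X = -133/2 (X = (½)*(-133) = -133/2 ≈ -66.500)
X*C(-5 - 1*(-3)) + 25 = -133*(-8 + (-5 - 1*(-3))/7)/2 + 25 = -133*(-8 + (-5 + 3)/7)/2 + 25 = -133*(-8 + (⅐)*(-2))/2 + 25 = -133*(-8 - 2/7)/2 + 25 = -133/2*(-58/7) + 25 = 551 + 25 = 576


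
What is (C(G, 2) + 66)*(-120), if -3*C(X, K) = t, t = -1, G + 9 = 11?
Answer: -7960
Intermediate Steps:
G = 2 (G = -9 + 11 = 2)
C(X, K) = 1/3 (C(X, K) = -1/3*(-1) = 1/3)
(C(G, 2) + 66)*(-120) = (1/3 + 66)*(-120) = (199/3)*(-120) = -7960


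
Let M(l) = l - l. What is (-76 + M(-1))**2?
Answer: 5776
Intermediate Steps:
M(l) = 0
(-76 + M(-1))**2 = (-76 + 0)**2 = (-76)**2 = 5776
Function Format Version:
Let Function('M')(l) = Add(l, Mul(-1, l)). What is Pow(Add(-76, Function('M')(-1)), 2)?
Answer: 5776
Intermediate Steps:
Function('M')(l) = 0
Pow(Add(-76, Function('M')(-1)), 2) = Pow(Add(-76, 0), 2) = Pow(-76, 2) = 5776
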